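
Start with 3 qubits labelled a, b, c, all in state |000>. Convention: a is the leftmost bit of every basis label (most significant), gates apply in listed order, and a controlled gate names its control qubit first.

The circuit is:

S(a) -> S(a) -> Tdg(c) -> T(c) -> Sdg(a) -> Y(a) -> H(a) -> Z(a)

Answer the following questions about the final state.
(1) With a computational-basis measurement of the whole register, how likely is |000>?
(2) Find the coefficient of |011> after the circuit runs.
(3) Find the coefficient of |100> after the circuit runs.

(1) Outcome |000> occurs with probability 1/2. Key observation: gates 2-5 undo each other exactly, leaving only the rest of the circuit to track.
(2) The final state's coefficient on |011> equals 0.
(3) The amplitude on |100> is sqrt(2)*I/2.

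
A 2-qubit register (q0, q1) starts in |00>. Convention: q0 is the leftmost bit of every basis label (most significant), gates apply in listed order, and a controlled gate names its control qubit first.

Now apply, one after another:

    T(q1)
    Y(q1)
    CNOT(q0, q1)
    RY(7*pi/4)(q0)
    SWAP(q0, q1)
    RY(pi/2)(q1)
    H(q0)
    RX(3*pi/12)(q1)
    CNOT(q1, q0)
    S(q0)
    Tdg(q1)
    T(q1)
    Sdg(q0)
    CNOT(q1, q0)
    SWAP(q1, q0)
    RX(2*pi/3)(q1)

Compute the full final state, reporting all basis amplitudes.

The resulting statevector has amplitude (1 - I)*(1 + sqrt(6) - sqrt(2)*I + sqrt(3)*I)/8 on |00>, (1 - I)*(-sqrt(6) - 1 - sqrt(3)*I + sqrt(2)*I)/8 on |01>, (1 - I)*(sqrt(3) - I)/8 on |10>, (1 - I)*(-sqrt(3) + I)/8 on |11>. Key observation: gates 9-14 undo each other exactly, leaving only the rest of the circuit to track.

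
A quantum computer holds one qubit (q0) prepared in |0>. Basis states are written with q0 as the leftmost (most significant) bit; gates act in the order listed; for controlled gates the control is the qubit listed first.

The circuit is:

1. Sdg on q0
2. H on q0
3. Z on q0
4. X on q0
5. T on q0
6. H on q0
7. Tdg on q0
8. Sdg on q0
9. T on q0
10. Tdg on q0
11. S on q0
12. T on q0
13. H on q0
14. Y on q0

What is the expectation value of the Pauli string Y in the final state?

In the final state, Y has expectation -sqrt(2)/2. Key observation: gates 6-13 undo each other exactly, leaving only the rest of the circuit to track.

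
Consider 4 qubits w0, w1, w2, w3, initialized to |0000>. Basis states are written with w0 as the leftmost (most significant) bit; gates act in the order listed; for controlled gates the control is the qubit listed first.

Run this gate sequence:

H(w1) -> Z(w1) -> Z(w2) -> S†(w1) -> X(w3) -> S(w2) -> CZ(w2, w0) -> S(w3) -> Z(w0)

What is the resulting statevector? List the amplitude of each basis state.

After the circuit, the state carries amplitude sqrt(2)*I/2 on |0001>, -sqrt(2)/2 on |0101>, and 0 on every other basis state.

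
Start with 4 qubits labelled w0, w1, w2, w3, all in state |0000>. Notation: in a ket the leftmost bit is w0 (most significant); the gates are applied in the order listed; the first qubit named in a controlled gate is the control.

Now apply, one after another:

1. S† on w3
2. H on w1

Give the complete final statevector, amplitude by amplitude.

The resulting statevector has amplitude sqrt(2)/2 on |0000>, sqrt(2)/2 on |0100>, and 0 on every other basis state.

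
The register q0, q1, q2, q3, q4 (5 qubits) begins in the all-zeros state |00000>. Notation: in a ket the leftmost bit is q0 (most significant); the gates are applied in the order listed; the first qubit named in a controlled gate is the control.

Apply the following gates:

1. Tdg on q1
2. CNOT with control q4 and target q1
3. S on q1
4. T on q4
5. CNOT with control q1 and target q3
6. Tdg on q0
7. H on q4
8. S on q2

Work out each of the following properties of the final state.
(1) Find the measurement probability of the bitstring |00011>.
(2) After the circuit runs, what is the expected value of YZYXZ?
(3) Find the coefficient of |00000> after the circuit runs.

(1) The probability of measuring |00011> is 0.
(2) The expectation value of YZYXZ is 0.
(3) |00000> carries amplitude sqrt(2)/2 in the final state.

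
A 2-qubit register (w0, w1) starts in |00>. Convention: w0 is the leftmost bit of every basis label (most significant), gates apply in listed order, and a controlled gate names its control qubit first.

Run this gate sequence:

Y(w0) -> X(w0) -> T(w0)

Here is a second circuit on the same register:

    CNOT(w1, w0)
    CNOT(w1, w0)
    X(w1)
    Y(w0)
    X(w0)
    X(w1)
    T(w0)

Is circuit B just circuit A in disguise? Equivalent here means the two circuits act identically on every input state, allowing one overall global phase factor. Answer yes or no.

Yes, they are equivalent — the unitaries differ by at most a global phase.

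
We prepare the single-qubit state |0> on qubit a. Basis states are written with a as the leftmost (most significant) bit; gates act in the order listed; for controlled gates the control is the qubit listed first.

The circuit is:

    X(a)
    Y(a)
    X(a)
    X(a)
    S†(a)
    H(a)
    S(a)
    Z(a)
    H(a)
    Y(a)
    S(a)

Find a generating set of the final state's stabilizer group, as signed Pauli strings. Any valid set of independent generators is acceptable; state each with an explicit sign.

The stabilizer group can be generated by -X, among other valid generating sets.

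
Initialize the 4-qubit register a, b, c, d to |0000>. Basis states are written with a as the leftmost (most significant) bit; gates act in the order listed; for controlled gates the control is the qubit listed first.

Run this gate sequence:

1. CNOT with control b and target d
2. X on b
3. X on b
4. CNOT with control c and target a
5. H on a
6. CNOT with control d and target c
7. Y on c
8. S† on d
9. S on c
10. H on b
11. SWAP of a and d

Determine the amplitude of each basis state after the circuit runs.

The resulting statevector has amplitude -1/2 on |0010>, -1/2 on |0011>, -1/2 on |0110>, -1/2 on |0111>, and 0 on every other basis state.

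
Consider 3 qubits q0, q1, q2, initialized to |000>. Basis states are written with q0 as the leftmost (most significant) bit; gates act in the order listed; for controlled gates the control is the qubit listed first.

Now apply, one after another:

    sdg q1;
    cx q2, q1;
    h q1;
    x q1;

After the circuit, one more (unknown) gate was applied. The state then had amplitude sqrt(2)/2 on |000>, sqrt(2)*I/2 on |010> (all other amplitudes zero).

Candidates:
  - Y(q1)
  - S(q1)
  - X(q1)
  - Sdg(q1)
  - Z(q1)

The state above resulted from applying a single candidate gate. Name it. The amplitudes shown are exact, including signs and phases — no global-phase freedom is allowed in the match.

The applied gate was S(q1).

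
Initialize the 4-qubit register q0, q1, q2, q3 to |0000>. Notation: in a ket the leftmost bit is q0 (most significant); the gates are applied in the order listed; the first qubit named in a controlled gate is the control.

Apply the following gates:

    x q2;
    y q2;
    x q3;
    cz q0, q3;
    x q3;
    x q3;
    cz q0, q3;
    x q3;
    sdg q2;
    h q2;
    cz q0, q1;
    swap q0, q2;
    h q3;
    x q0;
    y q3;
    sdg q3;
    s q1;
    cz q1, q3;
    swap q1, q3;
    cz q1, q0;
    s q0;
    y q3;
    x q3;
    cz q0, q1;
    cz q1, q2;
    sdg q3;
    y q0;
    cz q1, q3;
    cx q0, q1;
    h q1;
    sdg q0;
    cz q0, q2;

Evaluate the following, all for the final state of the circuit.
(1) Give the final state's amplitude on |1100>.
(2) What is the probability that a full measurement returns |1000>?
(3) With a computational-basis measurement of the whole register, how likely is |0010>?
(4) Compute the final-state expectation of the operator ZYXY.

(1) The final state's coefficient on |1100> equals sqrt(2)*(1 + I)/4.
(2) The probability of measuring |1000> is 1/4.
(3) A full measurement returns |0010> with probability 0.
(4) The observable ZYXY averages to 0.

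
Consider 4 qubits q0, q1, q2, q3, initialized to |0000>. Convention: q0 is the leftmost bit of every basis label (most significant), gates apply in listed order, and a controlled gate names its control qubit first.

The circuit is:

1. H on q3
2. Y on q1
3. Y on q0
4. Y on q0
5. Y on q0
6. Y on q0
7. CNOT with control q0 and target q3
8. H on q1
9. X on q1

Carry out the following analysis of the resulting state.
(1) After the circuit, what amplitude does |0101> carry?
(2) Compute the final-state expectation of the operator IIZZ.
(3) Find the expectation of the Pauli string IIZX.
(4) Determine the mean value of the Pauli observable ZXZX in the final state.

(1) The final state's coefficient on |0101> equals I/2. Key observation: the block from step 3 through step 6 cancels to the identity and can be dropped.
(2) The observable IIZZ averages to 0.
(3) The observable IIZX averages to 1.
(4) The expectation value of ZXZX is -1.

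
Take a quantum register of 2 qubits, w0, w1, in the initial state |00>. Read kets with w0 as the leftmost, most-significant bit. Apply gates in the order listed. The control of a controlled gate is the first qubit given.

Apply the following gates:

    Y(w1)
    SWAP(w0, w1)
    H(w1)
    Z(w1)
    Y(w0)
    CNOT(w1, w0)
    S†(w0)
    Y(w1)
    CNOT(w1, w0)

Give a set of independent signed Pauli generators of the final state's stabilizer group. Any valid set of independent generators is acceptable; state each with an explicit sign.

The stabilizer group can be generated by +IY, -ZI, among other valid generating sets.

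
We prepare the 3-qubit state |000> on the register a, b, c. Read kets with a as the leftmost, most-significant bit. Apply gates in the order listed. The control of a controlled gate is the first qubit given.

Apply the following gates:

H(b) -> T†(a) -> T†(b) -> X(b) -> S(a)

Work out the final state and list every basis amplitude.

After the circuit, the state carries amplitude -sqrt(2)*exp(3*I*pi/4)/2 on |000>, sqrt(2)/2 on |010>, and 0 on every other basis state.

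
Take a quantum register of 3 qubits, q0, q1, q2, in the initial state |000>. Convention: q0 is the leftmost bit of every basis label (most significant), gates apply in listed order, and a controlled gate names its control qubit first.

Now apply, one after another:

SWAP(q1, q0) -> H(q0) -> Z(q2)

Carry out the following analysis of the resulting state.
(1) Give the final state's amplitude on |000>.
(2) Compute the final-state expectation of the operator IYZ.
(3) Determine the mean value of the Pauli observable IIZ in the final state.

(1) The final state's coefficient on |000> equals sqrt(2)/2.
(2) The observable IYZ averages to 0.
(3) The observable IIZ averages to 1.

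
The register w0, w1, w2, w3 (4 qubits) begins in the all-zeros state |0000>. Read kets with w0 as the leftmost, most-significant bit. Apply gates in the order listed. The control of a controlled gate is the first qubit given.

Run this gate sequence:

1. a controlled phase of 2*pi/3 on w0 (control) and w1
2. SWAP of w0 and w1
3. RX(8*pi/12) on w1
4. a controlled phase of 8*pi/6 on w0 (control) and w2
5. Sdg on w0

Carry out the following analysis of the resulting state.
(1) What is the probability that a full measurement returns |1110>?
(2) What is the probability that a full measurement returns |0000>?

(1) A full measurement returns |1110> with probability 0.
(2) Outcome |0000> occurs with probability 1/4.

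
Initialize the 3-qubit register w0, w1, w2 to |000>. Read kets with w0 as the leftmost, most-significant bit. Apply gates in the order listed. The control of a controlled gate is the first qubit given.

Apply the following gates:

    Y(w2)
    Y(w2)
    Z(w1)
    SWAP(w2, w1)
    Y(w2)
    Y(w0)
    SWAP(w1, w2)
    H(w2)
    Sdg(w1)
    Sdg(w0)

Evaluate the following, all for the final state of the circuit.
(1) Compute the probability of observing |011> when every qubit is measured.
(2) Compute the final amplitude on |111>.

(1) A full measurement returns |011> with probability 0.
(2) The amplitude on |111> is sqrt(2)/2.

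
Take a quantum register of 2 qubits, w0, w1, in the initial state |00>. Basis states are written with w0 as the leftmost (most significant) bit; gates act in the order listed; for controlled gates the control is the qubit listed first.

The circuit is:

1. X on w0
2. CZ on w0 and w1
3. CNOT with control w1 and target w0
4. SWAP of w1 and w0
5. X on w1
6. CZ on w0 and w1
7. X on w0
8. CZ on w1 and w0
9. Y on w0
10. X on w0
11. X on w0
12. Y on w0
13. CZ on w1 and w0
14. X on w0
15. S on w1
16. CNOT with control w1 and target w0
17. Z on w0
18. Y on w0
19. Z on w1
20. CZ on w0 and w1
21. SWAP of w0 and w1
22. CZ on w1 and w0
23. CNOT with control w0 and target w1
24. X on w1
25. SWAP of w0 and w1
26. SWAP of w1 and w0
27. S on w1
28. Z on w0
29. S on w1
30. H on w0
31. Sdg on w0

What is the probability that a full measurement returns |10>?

The probability of measuring |10> is 1/2. Key observation: steps 7-14 multiply out to the identity, so the circuit reduces to the remaining gates.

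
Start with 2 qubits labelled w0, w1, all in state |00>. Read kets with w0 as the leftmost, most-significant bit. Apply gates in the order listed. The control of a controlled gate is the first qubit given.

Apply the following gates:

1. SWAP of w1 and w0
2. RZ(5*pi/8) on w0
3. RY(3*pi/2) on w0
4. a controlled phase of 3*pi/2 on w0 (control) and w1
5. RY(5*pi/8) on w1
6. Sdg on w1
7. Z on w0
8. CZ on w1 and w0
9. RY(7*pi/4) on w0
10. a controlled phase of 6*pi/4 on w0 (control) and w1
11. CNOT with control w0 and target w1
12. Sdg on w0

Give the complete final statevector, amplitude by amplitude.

After the circuit, the state carries amplitude sqrt(2)*sqrt(sqrt(2)/4 + 1/2)*exp(-5*I*pi/16)*cos(5*pi/16)/2 + sqrt(2)*sqrt(1/2 - sqrt(2)/4)*exp(-5*I*pi/16)*cos(5*pi/16)/2 on |00>, -sqrt(2)*I*sqrt(sqrt(2)/4 + 1/2)*exp(-5*I*pi/16)*sin(5*pi/16)/2 + sqrt(2)*I*sqrt(1/2 - sqrt(2)/4)*exp(-5*I*pi/16)*sin(5*pi/16)/2 on |01>, -sqrt(2)*I*sqrt(sqrt(2)/4 + 1/2)*exp(-5*I*pi/16)*sin(5*pi/16)/2 - sqrt(2)*I*sqrt(1/2 - sqrt(2)/4)*exp(-5*I*pi/16)*sin(5*pi/16)/2 on |10>, -sqrt(2)*I*sqrt(sqrt(2)/4 + 1/2)*exp(-5*I*pi/16)*cos(5*pi/16)/2 + sqrt(2)*I*sqrt(1/2 - sqrt(2)/4)*exp(-5*I*pi/16)*cos(5*pi/16)/2 on |11>.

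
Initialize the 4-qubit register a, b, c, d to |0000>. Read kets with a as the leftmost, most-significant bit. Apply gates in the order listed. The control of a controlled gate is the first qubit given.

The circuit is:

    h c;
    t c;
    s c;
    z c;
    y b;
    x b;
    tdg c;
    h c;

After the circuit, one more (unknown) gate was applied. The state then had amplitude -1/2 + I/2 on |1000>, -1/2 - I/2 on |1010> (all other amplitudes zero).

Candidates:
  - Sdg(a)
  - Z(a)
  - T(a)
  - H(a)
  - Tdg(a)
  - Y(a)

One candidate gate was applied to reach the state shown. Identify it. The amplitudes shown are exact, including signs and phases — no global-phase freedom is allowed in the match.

The unique candidate consistent with the amplitudes is Y(a).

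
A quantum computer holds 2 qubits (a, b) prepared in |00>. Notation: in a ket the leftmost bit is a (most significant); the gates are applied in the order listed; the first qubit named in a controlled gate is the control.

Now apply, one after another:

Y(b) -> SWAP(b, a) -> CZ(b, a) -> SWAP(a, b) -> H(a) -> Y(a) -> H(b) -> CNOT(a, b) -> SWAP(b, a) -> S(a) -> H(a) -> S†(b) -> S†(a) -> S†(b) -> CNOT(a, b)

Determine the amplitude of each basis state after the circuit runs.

The final amplitudes are sqrt(2)*(1 - I)/4 on |00>, sqrt(2)*(-1 + I)/4 on |01>, sqrt(2)*(-1 + I)/4 on |10>, sqrt(2)*(1 - I)/4 on |11>.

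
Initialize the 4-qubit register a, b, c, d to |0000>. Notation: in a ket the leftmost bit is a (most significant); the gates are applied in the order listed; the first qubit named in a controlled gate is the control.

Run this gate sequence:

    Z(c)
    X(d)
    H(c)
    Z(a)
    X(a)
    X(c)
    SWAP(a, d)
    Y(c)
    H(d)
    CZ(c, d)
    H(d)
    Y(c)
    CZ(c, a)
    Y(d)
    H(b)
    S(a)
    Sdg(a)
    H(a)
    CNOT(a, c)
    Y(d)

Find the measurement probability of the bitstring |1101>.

A full measurement returns |1101> with probability 1/8.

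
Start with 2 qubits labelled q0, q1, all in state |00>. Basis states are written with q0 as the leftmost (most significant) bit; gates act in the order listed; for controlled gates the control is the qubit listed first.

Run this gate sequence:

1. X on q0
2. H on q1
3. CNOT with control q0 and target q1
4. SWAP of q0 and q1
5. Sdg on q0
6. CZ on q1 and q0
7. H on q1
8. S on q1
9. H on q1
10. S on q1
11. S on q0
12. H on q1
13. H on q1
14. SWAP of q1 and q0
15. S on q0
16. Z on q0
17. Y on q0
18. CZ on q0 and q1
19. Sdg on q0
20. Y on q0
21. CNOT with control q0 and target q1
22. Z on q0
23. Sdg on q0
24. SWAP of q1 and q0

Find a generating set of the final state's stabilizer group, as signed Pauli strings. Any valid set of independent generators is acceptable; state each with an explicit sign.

The stabilizer group can be generated by +XZ, +ZY, among other valid generating sets.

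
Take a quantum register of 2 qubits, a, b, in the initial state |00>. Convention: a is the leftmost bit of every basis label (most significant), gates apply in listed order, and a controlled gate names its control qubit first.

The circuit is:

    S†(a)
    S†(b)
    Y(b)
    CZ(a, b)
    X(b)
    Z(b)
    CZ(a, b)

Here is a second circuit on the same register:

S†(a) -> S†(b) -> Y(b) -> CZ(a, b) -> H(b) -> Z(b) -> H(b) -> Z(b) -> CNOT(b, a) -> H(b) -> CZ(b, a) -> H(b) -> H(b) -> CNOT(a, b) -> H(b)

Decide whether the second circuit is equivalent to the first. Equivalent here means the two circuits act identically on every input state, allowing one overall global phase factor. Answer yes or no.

No: there is an input state on which the two circuits produce genuinely different outputs (not merely differing by a phase).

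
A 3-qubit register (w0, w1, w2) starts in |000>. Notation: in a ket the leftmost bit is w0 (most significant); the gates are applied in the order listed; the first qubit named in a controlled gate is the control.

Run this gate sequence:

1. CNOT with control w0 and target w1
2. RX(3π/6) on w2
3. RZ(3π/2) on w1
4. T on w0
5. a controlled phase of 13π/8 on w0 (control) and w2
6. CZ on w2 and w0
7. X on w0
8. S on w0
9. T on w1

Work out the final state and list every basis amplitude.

The resulting statevector has amplitude -sqrt(2)*exp(3*I*pi/4)/2 on |100>, -sqrt(2)*exp(I*pi/4)/2 on |101>, and 0 on every other basis state.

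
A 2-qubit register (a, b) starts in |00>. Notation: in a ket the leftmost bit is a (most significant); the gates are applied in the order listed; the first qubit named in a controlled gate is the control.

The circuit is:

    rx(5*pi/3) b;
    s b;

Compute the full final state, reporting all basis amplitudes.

After the circuit, the state carries amplitude -sqrt(3)/2 on |00>, 1/2 on |01>, 0 on |10>, 0 on |11>.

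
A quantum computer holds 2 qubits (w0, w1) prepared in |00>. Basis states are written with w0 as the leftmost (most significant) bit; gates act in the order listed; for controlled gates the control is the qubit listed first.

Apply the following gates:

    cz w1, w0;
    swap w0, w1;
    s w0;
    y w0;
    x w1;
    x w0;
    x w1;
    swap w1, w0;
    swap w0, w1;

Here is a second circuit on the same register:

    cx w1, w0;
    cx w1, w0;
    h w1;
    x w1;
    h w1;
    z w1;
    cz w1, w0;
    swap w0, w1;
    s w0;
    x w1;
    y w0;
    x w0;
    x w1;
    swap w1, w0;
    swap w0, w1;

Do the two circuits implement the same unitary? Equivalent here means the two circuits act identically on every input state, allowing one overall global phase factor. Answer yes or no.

Yes, they are equivalent — the unitaries differ by at most a global phase.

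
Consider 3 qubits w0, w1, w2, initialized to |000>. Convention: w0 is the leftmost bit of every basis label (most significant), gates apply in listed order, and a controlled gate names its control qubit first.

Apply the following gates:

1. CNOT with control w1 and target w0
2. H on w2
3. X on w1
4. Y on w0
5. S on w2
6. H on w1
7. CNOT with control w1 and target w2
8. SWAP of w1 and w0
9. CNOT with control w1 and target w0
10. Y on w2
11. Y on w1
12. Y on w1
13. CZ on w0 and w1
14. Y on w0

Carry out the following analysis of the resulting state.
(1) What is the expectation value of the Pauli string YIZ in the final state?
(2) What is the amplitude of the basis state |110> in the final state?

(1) The expectation value of YIZ is 1.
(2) The amplitude on |110> is -I/2.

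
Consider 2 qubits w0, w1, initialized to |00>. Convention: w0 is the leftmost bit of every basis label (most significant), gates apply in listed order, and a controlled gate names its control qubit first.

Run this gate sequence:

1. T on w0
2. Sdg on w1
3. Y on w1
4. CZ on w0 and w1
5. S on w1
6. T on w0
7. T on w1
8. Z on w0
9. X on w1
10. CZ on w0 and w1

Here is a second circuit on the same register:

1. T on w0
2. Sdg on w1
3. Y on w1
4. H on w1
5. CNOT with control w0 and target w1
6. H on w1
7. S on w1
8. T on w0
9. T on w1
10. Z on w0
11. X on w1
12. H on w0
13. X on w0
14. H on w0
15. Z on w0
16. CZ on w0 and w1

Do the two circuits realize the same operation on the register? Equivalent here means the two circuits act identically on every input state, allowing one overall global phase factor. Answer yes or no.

Yes, they are equivalent — the unitaries differ by at most a global phase.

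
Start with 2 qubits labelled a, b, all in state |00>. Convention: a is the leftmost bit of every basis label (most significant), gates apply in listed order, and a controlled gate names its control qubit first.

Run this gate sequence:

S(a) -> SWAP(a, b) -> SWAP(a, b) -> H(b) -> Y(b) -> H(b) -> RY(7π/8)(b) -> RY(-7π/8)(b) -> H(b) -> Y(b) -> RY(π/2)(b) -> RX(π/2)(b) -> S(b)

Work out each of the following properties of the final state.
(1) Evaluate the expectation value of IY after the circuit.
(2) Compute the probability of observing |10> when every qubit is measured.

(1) In the final state, IY has expectation 0.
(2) The probability of measuring |10> is 0.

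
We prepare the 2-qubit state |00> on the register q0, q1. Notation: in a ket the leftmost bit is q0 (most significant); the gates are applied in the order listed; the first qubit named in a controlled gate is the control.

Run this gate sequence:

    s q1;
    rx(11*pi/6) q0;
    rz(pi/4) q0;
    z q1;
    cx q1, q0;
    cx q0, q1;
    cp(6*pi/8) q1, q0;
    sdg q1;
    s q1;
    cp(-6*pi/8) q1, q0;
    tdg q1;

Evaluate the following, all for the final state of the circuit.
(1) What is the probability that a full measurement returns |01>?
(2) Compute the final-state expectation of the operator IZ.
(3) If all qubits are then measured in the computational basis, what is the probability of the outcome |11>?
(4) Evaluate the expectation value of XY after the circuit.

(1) A full measurement returns |01> with probability 0. Key observation: steps 7-10 multiply out to the identity, so the circuit reduces to the remaining gates.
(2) In the final state, IZ has expectation sqrt(3)/2.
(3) The probability of measuring |11> is 1/2 - sqrt(3)/4.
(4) The observable XY averages to 1/2.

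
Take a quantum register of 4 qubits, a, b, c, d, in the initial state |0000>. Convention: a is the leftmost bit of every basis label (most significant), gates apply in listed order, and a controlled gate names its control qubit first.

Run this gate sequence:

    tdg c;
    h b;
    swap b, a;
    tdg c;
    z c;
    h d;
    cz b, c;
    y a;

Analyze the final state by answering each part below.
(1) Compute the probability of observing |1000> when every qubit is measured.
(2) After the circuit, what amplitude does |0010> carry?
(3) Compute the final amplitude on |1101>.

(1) The probability of measuring |1000> is 1/4.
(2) The amplitude on |0010> is 0.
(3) The amplitude on |1101> is 0.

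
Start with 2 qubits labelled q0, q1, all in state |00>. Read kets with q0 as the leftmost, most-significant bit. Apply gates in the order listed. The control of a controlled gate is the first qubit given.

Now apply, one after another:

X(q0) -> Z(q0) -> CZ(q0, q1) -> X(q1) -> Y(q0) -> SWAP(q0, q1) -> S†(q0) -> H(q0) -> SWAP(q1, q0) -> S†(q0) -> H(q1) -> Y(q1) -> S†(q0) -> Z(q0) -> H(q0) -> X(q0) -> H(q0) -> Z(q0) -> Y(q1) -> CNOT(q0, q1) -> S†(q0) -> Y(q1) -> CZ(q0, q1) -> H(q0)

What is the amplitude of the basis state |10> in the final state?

The final state's coefficient on |10> equals -sqrt(2)*I/2. Key observation: gates 15-18 undo each other exactly, leaving only the rest of the circuit to track.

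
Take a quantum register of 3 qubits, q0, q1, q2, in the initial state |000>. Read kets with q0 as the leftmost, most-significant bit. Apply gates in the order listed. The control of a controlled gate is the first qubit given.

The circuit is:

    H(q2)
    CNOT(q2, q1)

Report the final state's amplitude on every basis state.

The final amplitudes are sqrt(2)/2 on |000>, sqrt(2)/2 on |011>, and 0 on every other basis state.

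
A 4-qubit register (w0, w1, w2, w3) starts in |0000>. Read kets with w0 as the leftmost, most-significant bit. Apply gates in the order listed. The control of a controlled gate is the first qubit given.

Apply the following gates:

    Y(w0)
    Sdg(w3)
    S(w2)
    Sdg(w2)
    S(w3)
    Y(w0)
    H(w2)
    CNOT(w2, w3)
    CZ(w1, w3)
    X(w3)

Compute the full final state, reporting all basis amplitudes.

The resulting statevector has amplitude sqrt(2)/2 on |0001>, sqrt(2)/2 on |0010>, and 0 on every other basis state. Key observation: steps 1-6 multiply out to the identity, so the circuit reduces to the remaining gates.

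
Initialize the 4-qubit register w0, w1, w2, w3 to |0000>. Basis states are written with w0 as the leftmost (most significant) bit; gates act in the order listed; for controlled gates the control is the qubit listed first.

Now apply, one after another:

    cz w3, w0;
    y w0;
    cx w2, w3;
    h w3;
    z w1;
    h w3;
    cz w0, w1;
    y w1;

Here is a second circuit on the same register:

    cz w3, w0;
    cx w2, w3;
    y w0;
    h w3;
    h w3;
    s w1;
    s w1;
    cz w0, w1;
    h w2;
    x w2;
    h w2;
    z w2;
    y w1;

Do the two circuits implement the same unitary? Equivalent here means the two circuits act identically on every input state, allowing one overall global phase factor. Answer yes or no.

Yes: on every input state the two circuits agree up to one overall phase factor.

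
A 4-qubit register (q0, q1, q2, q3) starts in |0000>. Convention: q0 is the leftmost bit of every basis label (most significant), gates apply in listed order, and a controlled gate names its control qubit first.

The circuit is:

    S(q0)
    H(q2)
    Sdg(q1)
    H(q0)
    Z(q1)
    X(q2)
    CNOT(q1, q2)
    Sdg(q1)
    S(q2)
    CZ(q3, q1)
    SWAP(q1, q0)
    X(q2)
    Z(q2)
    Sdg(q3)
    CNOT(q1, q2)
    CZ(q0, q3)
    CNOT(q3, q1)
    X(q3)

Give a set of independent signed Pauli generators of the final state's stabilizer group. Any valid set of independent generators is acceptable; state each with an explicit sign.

The final state is stabilized by the group generated by +IYZI, +IZYI, +ZIII, -IIIZ; other independent generating sets are equally valid.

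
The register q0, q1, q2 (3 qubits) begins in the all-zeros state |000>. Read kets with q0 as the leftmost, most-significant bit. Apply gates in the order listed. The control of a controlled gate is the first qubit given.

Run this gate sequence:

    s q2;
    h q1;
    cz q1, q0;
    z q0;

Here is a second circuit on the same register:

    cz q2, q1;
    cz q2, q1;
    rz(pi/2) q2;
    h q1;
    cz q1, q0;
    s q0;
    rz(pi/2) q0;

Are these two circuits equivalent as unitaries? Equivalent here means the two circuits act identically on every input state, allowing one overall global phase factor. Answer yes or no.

Yes: on every input state the two circuits agree up to one overall phase factor.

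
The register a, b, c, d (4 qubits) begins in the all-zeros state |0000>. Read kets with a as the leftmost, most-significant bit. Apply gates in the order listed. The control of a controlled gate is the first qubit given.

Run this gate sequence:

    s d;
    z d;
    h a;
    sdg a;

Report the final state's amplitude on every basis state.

After the circuit, the state carries amplitude sqrt(2)/2 on |0000>, -sqrt(2)*I/2 on |1000>, and 0 on every other basis state.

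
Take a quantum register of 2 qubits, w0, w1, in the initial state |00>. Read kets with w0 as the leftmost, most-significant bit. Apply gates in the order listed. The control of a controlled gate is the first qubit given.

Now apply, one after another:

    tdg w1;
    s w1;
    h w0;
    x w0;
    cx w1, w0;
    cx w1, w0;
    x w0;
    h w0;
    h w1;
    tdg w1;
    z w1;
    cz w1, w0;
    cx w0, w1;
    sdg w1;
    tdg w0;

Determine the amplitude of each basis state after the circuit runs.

The resulting statevector has amplitude sqrt(2)/2 on |00>, sqrt(2)*exp(I*pi/4)/2 on |01>, 0 on |10>, 0 on |11>. Key observation: the block from step 3 through step 8 cancels to the identity and can be dropped.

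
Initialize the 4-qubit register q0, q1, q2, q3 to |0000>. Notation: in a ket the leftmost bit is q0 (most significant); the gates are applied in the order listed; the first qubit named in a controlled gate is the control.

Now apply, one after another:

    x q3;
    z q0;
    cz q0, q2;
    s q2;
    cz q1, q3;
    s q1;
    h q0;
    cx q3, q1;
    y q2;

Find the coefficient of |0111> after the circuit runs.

The final state's coefficient on |0111> equals sqrt(2)*I/2.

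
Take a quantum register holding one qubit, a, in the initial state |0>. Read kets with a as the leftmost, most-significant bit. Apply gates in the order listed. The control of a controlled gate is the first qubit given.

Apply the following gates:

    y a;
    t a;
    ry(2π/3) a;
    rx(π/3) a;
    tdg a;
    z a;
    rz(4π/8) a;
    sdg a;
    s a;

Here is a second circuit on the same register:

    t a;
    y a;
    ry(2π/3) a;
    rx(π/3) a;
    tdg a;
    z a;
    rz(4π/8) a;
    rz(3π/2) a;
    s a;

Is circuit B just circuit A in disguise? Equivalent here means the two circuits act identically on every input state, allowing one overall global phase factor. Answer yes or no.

No — the two circuits implement different unitaries, even allowing a global phase.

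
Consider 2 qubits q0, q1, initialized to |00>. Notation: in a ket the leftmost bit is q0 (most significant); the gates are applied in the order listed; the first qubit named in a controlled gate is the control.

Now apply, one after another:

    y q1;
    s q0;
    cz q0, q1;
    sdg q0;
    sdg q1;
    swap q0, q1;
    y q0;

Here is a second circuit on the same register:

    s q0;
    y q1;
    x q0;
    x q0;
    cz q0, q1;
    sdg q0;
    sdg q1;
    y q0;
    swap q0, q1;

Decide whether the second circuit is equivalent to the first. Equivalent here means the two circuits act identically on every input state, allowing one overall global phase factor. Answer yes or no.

No — the two circuits implement different unitaries, even allowing a global phase.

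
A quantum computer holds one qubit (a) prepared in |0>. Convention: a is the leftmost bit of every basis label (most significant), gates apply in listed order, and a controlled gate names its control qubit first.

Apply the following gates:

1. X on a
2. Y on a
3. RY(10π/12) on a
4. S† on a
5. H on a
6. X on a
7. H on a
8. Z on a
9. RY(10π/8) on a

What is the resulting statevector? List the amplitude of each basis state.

The final amplitudes are sqrt(2*sqrt(2) + 4)/8 + sqrt(6*sqrt(2) + 12)/8 - I*sqrt(4 - 2*sqrt(2))/8 + I*sqrt(12 - 6*sqrt(2))/8 on |0>, sqrt(4 - 2*sqrt(2))/8 + sqrt(12 - 6*sqrt(2))/8 - I*sqrt(6*sqrt(2) + 12)/8 + I*sqrt(2*sqrt(2) + 4)/8 on |1>. Key observation: steps 5-8 multiply out to the identity, so the circuit reduces to the remaining gates.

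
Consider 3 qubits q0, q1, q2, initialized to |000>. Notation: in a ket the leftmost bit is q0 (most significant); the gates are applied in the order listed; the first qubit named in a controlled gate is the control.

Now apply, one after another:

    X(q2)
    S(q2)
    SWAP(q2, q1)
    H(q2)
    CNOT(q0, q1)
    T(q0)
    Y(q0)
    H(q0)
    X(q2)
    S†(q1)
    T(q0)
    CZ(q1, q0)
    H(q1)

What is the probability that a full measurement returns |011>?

Outcome |011> occurs with probability 1/8.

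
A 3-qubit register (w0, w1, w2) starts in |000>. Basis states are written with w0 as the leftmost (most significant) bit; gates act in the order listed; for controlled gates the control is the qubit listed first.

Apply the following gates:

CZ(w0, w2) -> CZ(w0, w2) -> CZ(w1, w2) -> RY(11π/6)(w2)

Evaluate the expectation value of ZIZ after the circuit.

The observable ZIZ averages to sqrt(3)/2. Key observation: the block from step 1 through step 2 cancels to the identity and can be dropped.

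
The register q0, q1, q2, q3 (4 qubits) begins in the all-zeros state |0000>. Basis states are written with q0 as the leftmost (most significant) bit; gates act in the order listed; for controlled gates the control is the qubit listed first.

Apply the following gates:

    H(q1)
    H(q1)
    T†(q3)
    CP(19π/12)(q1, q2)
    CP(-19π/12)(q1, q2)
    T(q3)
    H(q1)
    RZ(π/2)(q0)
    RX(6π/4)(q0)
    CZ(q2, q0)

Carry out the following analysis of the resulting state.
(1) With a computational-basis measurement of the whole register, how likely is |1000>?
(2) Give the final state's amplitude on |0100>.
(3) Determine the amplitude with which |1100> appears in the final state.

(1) The probability of measuring |1000> is 1/4. Key observation: the block from step 2 through step 7 cancels to the identity and can be dropped.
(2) |0100> carries amplitude exp(3*I*pi/4)/2 in the final state.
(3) |1100> carries amplitude -exp(I*pi/4)/2 in the final state.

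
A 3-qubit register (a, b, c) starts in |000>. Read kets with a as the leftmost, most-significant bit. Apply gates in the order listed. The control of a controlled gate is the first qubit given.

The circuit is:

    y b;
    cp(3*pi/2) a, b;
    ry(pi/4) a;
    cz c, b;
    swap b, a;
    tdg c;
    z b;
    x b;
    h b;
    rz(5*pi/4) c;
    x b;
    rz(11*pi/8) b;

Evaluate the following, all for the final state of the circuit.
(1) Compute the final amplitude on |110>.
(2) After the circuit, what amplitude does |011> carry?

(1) The final state's coefficient on |110> equals sqrt(2)*(-sqrt(2 - sqrt(2)) + sqrt(sqrt(2) + 2))*exp(9*I*pi/16)/4.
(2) The final state's coefficient on |011> equals 0.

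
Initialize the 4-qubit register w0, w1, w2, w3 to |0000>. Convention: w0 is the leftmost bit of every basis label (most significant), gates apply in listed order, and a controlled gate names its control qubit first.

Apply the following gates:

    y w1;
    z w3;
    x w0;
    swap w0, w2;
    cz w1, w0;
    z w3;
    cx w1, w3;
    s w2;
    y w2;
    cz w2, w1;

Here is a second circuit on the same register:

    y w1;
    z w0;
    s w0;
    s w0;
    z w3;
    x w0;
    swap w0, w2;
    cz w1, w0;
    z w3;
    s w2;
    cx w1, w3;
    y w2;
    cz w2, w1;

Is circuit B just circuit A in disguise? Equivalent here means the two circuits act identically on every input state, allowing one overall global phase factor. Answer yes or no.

Yes, they are equivalent — the unitaries differ by at most a global phase.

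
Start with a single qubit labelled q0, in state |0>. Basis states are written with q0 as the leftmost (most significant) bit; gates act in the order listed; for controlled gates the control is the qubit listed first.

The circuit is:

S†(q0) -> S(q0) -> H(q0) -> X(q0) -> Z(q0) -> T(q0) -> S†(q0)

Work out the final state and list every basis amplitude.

The final amplitudes are sqrt(2)/2 on |0>, sqrt(2)*exp(3*I*pi/4)/2 on |1>.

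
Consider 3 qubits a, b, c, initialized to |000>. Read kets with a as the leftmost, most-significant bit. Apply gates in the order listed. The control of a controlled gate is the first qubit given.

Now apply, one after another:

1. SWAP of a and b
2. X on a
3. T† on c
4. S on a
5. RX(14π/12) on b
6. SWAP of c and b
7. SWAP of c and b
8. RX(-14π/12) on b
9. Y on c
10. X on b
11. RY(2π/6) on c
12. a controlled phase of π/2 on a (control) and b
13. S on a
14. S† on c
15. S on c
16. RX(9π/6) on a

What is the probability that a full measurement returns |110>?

A full measurement returns |110> with probability 1/8. Key observation: gates 5-8 undo each other exactly, leaving only the rest of the circuit to track.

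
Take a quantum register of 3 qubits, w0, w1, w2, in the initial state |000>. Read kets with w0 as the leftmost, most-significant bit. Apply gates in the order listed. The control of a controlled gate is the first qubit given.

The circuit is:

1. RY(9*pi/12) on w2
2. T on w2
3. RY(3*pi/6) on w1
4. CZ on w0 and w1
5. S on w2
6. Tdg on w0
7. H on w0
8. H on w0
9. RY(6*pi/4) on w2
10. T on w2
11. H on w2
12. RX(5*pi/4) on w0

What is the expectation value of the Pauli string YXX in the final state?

The observable YXX averages to -sqrt(2)/4.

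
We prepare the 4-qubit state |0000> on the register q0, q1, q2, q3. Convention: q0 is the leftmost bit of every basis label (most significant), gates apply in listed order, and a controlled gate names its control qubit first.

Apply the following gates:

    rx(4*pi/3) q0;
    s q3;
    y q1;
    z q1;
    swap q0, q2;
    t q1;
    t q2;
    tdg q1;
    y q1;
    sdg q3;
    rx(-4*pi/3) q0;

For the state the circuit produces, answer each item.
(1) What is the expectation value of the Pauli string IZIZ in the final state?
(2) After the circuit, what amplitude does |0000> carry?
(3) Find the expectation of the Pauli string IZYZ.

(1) The observable IZIZ averages to 1.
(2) |0000> carries amplitude -1/4 in the final state.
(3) The observable IZYZ averages to sqrt(6)/4.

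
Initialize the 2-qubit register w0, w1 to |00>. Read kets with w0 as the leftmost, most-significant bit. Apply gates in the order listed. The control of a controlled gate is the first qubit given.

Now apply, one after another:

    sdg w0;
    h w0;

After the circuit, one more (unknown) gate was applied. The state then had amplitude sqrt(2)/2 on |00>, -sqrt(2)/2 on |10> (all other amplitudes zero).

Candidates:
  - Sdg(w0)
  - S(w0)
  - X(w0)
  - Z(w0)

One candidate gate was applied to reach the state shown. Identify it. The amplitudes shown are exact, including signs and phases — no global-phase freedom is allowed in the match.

The unique candidate consistent with the amplitudes is Z(w0).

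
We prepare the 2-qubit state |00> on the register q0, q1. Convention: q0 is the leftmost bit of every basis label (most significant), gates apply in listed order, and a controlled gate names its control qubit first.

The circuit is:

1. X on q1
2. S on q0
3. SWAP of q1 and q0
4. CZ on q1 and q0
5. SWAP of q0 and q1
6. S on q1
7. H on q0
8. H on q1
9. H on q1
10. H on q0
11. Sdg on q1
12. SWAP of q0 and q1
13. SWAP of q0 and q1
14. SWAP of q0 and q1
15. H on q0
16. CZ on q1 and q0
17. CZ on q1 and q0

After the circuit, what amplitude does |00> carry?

|00> carries amplitude sqrt(2)/2 in the final state. Key observation: the block from step 5 through step 12 cancels to the identity and can be dropped.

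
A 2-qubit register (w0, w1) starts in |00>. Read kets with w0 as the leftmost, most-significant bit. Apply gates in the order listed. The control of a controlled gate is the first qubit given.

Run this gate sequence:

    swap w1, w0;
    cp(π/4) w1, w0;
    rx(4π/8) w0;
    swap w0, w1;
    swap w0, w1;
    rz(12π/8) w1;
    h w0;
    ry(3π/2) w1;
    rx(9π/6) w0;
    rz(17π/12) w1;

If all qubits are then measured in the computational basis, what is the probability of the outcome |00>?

The probability of measuring |00> is 0. Key observation: steps 4-5 multiply out to the identity, so the circuit reduces to the remaining gates.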